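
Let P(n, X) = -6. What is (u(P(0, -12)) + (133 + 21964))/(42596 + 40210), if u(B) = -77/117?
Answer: 1292636/4844151 ≈ 0.26684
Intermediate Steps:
u(B) = -77/117 (u(B) = -77*1/117 = -77/117)
(u(P(0, -12)) + (133 + 21964))/(42596 + 40210) = (-77/117 + (133 + 21964))/(42596 + 40210) = (-77/117 + 22097)/82806 = (2585272/117)*(1/82806) = 1292636/4844151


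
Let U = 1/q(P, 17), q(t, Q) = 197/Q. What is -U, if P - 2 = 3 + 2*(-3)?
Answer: -17/197 ≈ -0.086294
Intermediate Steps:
P = -1 (P = 2 + (3 + 2*(-3)) = 2 + (3 - 6) = 2 - 3 = -1)
U = 17/197 (U = 1/(197/17) = 17/197 ≈ 0.086294)
-U = -1*17/197 = -17/197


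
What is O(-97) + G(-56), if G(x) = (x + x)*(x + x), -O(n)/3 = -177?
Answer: 13075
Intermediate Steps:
O(n) = 531 (O(n) = -3*(-177) = 531)
G(x) = 4*x² (G(x) = (2*x)*(2*x) = 4*x²)
O(-97) + G(-56) = 531 + 4*(-56)² = 531 + 4*3136 = 531 + 12544 = 13075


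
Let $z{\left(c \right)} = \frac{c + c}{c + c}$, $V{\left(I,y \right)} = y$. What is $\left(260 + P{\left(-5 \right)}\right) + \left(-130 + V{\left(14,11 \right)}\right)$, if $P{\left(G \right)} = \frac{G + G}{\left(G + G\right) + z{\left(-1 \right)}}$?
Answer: $\frac{1279}{9} \approx 142.11$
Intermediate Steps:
$z{\left(c \right)} = 1$ ($z{\left(c \right)} = \frac{2 c}{2 c} = 2 c \frac{1}{2 c} = 1$)
$P{\left(G \right)} = \frac{2 G}{1 + 2 G}$ ($P{\left(G \right)} = \frac{G + G}{\left(G + G\right) + 1} = \frac{2 G}{2 G + 1} = \frac{2 G}{1 + 2 G}$)
$\left(260 + P{\left(-5 \right)}\right) + \left(-130 + V{\left(14,11 \right)}\right) = \left(260 + 2 \left(-5\right) \frac{1}{1 + 2 \left(-5\right)}\right) + \left(-130 + 11\right) = \left(260 + 2 \left(-5\right) \frac{1}{1 - 10}\right) - 119 = \left(260 + 2 \left(-5\right) \frac{1}{-9}\right) - 119 = \left(260 + 2 \left(-5\right) \left(- \frac{1}{9}\right)\right) - 119 = \left(260 + \frac{10}{9}\right) - 119 = \frac{2350}{9} - 119 = \frac{1279}{9}$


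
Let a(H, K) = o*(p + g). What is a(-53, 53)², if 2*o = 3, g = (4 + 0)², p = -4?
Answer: 324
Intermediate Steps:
g = 16 (g = 4² = 16)
o = 3/2 (o = (½)*3 = 3/2 ≈ 1.5000)
a(H, K) = 18 (a(H, K) = 3*(-4 + 16)/2 = (3/2)*12 = 18)
a(-53, 53)² = 18² = 324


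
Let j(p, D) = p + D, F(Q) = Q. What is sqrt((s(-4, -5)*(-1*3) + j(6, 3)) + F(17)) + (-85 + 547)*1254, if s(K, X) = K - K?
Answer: 579348 + sqrt(26) ≈ 5.7935e+5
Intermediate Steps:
s(K, X) = 0
j(p, D) = D + p
sqrt((s(-4, -5)*(-1*3) + j(6, 3)) + F(17)) + (-85 + 547)*1254 = sqrt((0*(-1*3) + (3 + 6)) + 17) + (-85 + 547)*1254 = sqrt((0*(-3) + 9) + 17) + 462*1254 = sqrt((0 + 9) + 17) + 579348 = sqrt(9 + 17) + 579348 = sqrt(26) + 579348 = 579348 + sqrt(26)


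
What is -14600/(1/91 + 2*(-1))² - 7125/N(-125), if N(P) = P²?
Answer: -15114692377/4095125 ≈ -3690.9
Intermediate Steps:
-14600/(1/91 + 2*(-1))² - 7125/N(-125) = -14600/(1/91 + 2*(-1))² - 7125/((-125)²) = -14600/(1/91 - 2)² - 7125/15625 = -14600/((-181/91)²) - 7125*1/15625 = -14600/32761/8281 - 57/125 = -14600*8281/32761 - 57/125 = -120902600/32761 - 57/125 = -15114692377/4095125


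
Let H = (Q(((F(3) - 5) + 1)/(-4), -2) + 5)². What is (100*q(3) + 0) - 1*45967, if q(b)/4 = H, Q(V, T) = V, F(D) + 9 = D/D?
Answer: -20367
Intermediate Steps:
F(D) = -8 (F(D) = -9 + D/D = -9 + 1 = -8)
H = 64 (H = (((-8 - 5) + 1)/(-4) + 5)² = ((-13 + 1)*(-¼) + 5)² = (-12*(-¼) + 5)² = (3 + 5)² = 8² = 64)
q(b) = 256 (q(b) = 4*64 = 256)
(100*q(3) + 0) - 1*45967 = (100*256 + 0) - 1*45967 = (25600 + 0) - 45967 = 25600 - 45967 = -20367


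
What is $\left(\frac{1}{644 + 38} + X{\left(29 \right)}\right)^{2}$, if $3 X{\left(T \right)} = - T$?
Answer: $\frac{391050625}{4186116} \approx 93.416$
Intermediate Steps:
$X{\left(T \right)} = - \frac{T}{3}$ ($X{\left(T \right)} = \frac{\left(-1\right) T}{3} = - \frac{T}{3}$)
$\left(\frac{1}{644 + 38} + X{\left(29 \right)}\right)^{2} = \left(\frac{1}{644 + 38} - \frac{29}{3}\right)^{2} = \left(\frac{1}{682} - \frac{29}{3}\right)^{2} = \left(- \frac{19775}{2046}\right)^{2} = \frac{391050625}{4186116}$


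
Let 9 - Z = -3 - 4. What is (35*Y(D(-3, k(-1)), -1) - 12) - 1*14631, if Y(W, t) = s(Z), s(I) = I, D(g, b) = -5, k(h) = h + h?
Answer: -14083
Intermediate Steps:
k(h) = 2*h
Z = 16 (Z = 9 - (-3 - 4) = 9 - 1*(-7) = 9 + 7 = 16)
Y(W, t) = 16
(35*Y(D(-3, k(-1)), -1) - 12) - 1*14631 = (35*16 - 12) - 1*14631 = (560 - 12) - 14631 = 548 - 14631 = -14083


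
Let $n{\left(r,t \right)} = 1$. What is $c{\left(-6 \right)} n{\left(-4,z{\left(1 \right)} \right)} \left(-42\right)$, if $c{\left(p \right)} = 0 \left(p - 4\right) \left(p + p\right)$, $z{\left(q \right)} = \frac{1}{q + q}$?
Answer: $0$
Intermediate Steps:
$z{\left(q \right)} = \frac{1}{2 q}$
$c{\left(p \right)} = 0$ ($c{\left(p \right)} = 0 \left(-4 + p\right) 2 p = 0 \cdot 2 p \left(-4 + p\right) = 0$)
$c{\left(-6 \right)} n{\left(-4,z{\left(1 \right)} \right)} \left(-42\right) = 0 \cdot 1 \left(-42\right) = 0 \left(-42\right) = 0$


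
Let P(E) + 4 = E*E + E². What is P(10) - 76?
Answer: 120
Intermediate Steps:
P(E) = -4 + 2*E² (P(E) = -4 + (E*E + E²) = -4 + (E² + E²) = -4 + 2*E²)
P(10) - 76 = (-4 + 2*10²) - 76 = (-4 + 2*100) - 76 = (-4 + 200) - 76 = 196 - 76 = 120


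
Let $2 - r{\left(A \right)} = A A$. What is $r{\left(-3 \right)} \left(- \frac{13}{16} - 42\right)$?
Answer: $\frac{4795}{16} \approx 299.69$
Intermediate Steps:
$r{\left(A \right)} = 2 - A^{2}$ ($r{\left(A \right)} = 2 - A A = 2 - A^{2}$)
$r{\left(-3 \right)} \left(- \frac{13}{16} - 42\right) = \left(2 - \left(-3\right)^{2}\right) \left(- \frac{13}{16} - 42\right) = \left(2 - 9\right) \left(\left(-13\right) \frac{1}{16} - 42\right) = \left(2 - 9\right) \left(- \frac{13}{16} - 42\right) = \left(-7\right) \left(- \frac{685}{16}\right) = \frac{4795}{16}$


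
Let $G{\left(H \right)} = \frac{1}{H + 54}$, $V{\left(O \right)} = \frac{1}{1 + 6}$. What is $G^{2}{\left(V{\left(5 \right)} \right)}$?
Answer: $\frac{49}{143641} \approx 0.00034113$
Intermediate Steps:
$V{\left(O \right)} = \frac{1}{7}$
$G{\left(H \right)} = \frac{1}{54 + H}$
$G^{2}{\left(V{\left(5 \right)} \right)} = \left(\frac{1}{54 + \frac{1}{7}}\right)^{2} = \left(\frac{1}{\frac{379}{7}}\right)^{2} = \left(\frac{7}{379}\right)^{2} = \frac{49}{143641}$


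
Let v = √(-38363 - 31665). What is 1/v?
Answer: -I*√17507/35014 ≈ -0.0037789*I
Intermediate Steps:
v = 2*I*√17507 (v = √(-70028) = 2*I*√17507 ≈ 264.63*I)
1/v = 1/(2*I*√17507) = -I*√17507/35014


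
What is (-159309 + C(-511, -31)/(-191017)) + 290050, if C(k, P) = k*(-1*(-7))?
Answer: 24973757174/191017 ≈ 1.3074e+5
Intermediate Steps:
C(k, P) = 7*k (C(k, P) = k*7 = 7*k)
(-159309 + C(-511, -31)/(-191017)) + 290050 = (-159309 + (7*(-511))/(-191017)) + 290050 = (-159309 - 3577*(-1/191017)) + 290050 = (-159309 + 3577/191017) + 290050 = -30430723676/191017 + 290050 = 24973757174/191017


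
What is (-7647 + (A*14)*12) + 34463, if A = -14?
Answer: 24464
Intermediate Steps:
(-7647 + (A*14)*12) + 34463 = (-7647 - 14*14*12) + 34463 = (-7647 - 196*12) + 34463 = (-7647 - 2352) + 34463 = -9999 + 34463 = 24464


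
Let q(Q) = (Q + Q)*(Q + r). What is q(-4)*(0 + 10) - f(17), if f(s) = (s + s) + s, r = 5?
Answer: -131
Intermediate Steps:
f(s) = 3*s (f(s) = 2*s + s = 3*s)
q(Q) = 2*Q*(5 + Q) (q(Q) = (Q + Q)*(Q + 5) = (2*Q)*(5 + Q) = 2*Q*(5 + Q))
q(-4)*(0 + 10) - f(17) = (2*(-4)*(5 - 4))*(0 + 10) - 3*17 = (2*(-4)*1)*10 - 1*51 = -8*10 - 51 = -80 - 51 = -131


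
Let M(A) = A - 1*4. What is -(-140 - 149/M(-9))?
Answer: 1671/13 ≈ 128.54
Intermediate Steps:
M(A) = -4 + A (M(A) = A - 4 = -4 + A)
-(-140 - 149/M(-9)) = -(-140 - 149/(-4 - 9)) = -(-140 - 149/(-13)) = -(-140 - 149*(-1/13)) = -(-140 + 149/13) = -1*(-1671/13) = 1671/13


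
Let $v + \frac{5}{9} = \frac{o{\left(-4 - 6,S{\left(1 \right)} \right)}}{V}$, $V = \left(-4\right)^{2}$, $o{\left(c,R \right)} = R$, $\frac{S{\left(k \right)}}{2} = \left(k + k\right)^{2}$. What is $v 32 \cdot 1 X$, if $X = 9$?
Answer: $-16$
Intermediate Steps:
$S{\left(k \right)} = 8 k^{2}$ ($S{\left(k \right)} = 2 \left(k + k\right)^{2} = 2 \left(2 k\right)^{2} = 2 \cdot 4 k^{2} = 8 k^{2}$)
$V = 16$
$v = - \frac{1}{18}$ ($v = - \frac{5}{9} + \frac{8 \cdot 1^{2}}{16} = - \frac{5}{9} + 8 \cdot 1 \cdot \frac{1}{16} = - \frac{5}{9} + 8 \cdot \frac{1}{16} = - \frac{5}{9} + \frac{1}{2} = - \frac{1}{18} \approx -0.055556$)
$v 32 \cdot 1 X = \left(- \frac{1}{18}\right) 32 \cdot 1 \cdot 9 = \left(- \frac{16}{9}\right) 9 = -16$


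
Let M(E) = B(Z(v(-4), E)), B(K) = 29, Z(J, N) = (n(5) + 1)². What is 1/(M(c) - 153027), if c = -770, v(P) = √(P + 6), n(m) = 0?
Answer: -1/152998 ≈ -6.5360e-6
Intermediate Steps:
v(P) = √(6 + P)
Z(J, N) = 1 (Z(J, N) = (0 + 1)² = 1² = 1)
M(E) = 29
1/(M(c) - 153027) = 1/(29 - 153027) = 1/(-152998) = -1/152998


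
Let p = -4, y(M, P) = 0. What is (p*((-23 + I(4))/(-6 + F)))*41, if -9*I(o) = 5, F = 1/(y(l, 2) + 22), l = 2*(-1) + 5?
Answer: -764896/1179 ≈ -648.77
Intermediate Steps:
l = 3 (l = -2 + 5 = 3)
F = 1/22 (F = 1/(0 + 22) = 1/22 ≈ 0.045455)
I(o) = -5/9 (I(o) = -⅑*5 = -5/9)
(p*((-23 + I(4))/(-6 + F)))*41 = -4*(-23 - 5/9)/(-6 + 1/22)*41 = -(-848)/(9*(-131/22))*41 = -(-848)*(-22)/(9*131)*41 = -4*4664/1179*41 = -18656/1179*41 = -764896/1179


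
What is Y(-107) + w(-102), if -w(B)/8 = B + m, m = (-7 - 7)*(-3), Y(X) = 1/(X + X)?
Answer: 102719/214 ≈ 480.00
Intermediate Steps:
Y(X) = 1/(2*X)
m = 42 (m = -14*(-3) = 42)
w(B) = -336 - 8*B (w(B) = -8*(B + 42) = -8*(42 + B) = -336 - 8*B)
Y(-107) + w(-102) = (½)/(-107) + (-336 - 8*(-102)) = (½)*(-1/107) + (-336 + 816) = -1/214 + 480 = 102719/214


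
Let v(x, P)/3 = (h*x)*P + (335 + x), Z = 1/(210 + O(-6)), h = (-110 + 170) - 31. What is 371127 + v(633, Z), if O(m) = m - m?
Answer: 26200527/70 ≈ 3.7429e+5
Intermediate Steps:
h = 29 (h = 60 - 31 = 29)
O(m) = 0
Z = 1/210 (Z = 1/(210 + 0) = 1/210 ≈ 0.0047619)
v(x, P) = 1005 + 3*x + 87*P*x (v(x, P) = 3*((29*x)*P + (335 + x)) = 3*(29*P*x + (335 + x)) = 3*(335 + x + 29*P*x) = 1005 + 3*x + 87*P*x)
371127 + v(633, Z) = 371127 + (1005 + 3*633 + 87*(1/210)*633) = 371127 + (1005 + 1899 + 18357/70) = 371127 + 221637/70 = 26200527/70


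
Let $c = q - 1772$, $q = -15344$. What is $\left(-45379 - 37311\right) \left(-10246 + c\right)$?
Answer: $2262563780$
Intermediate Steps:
$c = -17116$ ($c = -15344 - 1772 = -17116$)
$\left(-45379 - 37311\right) \left(-10246 + c\right) = \left(-45379 - 37311\right) \left(-10246 - 17116\right) = \left(-82690\right) \left(-27362\right) = 2262563780$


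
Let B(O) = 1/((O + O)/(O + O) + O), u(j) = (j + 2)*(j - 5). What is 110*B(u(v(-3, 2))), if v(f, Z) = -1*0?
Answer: -110/9 ≈ -12.222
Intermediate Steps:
v(f, Z) = 0
u(j) = (-5 + j)*(2 + j) (u(j) = (2 + j)*(-5 + j) = (-5 + j)*(2 + j))
B(O) = 1/(1 + O) (B(O) = 1/((2*O)/((2*O)) + O) = 1/((2*O)*(1/(2*O)) + O) = 1/(1 + O))
110*B(u(v(-3, 2))) = 110/(1 + (-10 + 0**2 - 3*0)) = 110/(1 + (-10 + 0 + 0)) = 110/(1 - 10) = 110/(-9) = 110*(-1/9) = -110/9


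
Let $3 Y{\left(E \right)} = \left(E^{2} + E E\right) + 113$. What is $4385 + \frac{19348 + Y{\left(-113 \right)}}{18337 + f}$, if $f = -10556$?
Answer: $\frac{102442750}{23343} \approx 4388.6$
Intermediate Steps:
$Y{\left(E \right)} = \frac{113}{3} + \frac{2 E^{2}}{3}$ ($Y{\left(E \right)} = \frac{\left(E^{2} + E E\right) + 113}{3} = \frac{\left(E^{2} + E^{2}\right) + 113}{3} = \frac{2 E^{2} + 113}{3} = \frac{113 + 2 E^{2}}{3} = \frac{113}{3} + \frac{2 E^{2}}{3}$)
$4385 + \frac{19348 + Y{\left(-113 \right)}}{18337 + f} = 4385 + \frac{19348 + \left(\frac{113}{3} + \frac{2 \left(-113\right)^{2}}{3}\right)}{18337 - 10556} = 4385 + \frac{19348 + \left(\frac{113}{3} + \frac{2}{3} \cdot 12769\right)}{7781} = 4385 + \left(19348 + \left(\frac{113}{3} + \frac{25538}{3}\right)\right) \frac{1}{7781} = 4385 + \left(19348 + \frac{25651}{3}\right) \frac{1}{7781} = 4385 + \frac{83695}{3} \cdot \frac{1}{7781} = 4385 + \frac{83695}{23343} = \frac{102442750}{23343}$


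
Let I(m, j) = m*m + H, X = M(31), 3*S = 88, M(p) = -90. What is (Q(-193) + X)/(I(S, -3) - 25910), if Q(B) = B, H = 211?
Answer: 2547/223547 ≈ 0.011394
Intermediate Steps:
S = 88/3 (S = (1/3)*88 = 88/3 ≈ 29.333)
X = -90
I(m, j) = 211 + m**2 (I(m, j) = m*m + 211 = m**2 + 211 = 211 + m**2)
(Q(-193) + X)/(I(S, -3) - 25910) = (-193 - 90)/((211 + (88/3)**2) - 25910) = -283/((211 + 7744/9) - 25910) = -283/(9643/9 - 25910) = -283/(-223547/9) = -283*(-9/223547) = 2547/223547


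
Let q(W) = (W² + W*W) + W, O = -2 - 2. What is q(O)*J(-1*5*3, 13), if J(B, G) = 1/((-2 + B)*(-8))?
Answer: 7/34 ≈ 0.20588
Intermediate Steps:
J(B, G) = -1/(8*(-2 + B)) (J(B, G) = -⅛/(-2 + B) = -1/(8*(-2 + B)))
O = -4
q(W) = W + 2*W² (q(W) = (W² + W²) + W = 2*W² + W = W + 2*W²)
q(O)*J(-1*5*3, 13) = (-4*(1 + 2*(-4)))*(-1/(-16 + 8*(-1*5*3))) = (-4*(1 - 8))*(-1/(-16 + 8*(-5*3))) = (-4*(-7))*(-1/(-16 + 8*(-15))) = 28*(-1/(-16 - 120)) = 28*(-1/(-136)) = 28*(-1*(-1/136)) = 28*(1/136) = 7/34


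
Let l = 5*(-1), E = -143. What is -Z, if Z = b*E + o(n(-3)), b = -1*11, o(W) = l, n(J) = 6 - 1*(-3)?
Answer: -1568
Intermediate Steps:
n(J) = 9 (n(J) = 6 + 3 = 9)
l = -5
o(W) = -5
b = -11
Z = 1568 (Z = -11*(-143) - 5 = 1573 - 5 = 1568)
-Z = -1*1568 = -1568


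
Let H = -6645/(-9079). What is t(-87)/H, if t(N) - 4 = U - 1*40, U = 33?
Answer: -9079/2215 ≈ -4.0989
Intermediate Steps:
H = 6645/9079 (H = -6645*(-1/9079) = 6645/9079 ≈ 0.73191)
t(N) = -3 (t(N) = 4 + (33 - 1*40) = 4 + (33 - 40) = 4 - 7 = -3)
t(-87)/H = -3/6645/9079 = -3*9079/6645 = -9079/2215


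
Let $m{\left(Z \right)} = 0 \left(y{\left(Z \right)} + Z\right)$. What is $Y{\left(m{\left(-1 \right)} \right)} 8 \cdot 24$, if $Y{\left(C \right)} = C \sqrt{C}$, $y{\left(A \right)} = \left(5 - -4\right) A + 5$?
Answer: $0$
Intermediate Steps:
$y{\left(A \right)} = 5 + 9 A$ ($y{\left(A \right)} = \left(5 + 4\right) A + 5 = 9 A + 5 = 5 + 9 A$)
$m{\left(Z \right)} = 0$ ($m{\left(Z \right)} = 0 \left(\left(5 + 9 Z\right) + Z\right) = 0 \left(5 + 10 Z\right) = 0$)
$Y{\left(C \right)} = C^{\frac{3}{2}}$
$Y{\left(m{\left(-1 \right)} \right)} 8 \cdot 24 = 0^{\frac{3}{2}} \cdot 8 \cdot 24 = 0 \cdot 8 \cdot 24 = 0 \cdot 24 = 0$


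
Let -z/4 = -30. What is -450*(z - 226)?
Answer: 47700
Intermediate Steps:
z = 120 (z = -4*(-30) = 120)
-450*(z - 226) = -450*(120 - 226) = -450*(-106) = 47700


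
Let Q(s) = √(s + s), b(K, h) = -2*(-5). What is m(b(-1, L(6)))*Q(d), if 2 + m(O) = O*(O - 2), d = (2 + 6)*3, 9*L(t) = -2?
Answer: 312*√3 ≈ 540.40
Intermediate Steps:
L(t) = -2/9 (L(t) = (⅑)*(-2) = -2/9)
b(K, h) = 10
d = 24 (d = 8*3 = 24)
m(O) = -2 + O*(-2 + O) (m(O) = -2 + O*(O - 2) = -2 + O*(-2 + O))
Q(s) = √2*√s (Q(s) = √(2*s) = √2*√s)
m(b(-1, L(6)))*Q(d) = (-2 + 10² - 2*10)*(√2*√24) = (-2 + 100 - 20)*(√2*(2*√6)) = 78*(4*√3) = 312*√3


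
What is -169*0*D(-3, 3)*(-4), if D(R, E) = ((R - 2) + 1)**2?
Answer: 0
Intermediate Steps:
D(R, E) = (-1 + R)**2 (D(R, E) = ((-2 + R) + 1)**2 = (-1 + R)**2)
-169*0*D(-3, 3)*(-4) = -169*0*(-1 - 3)**2*(-4) = -169*0*(-4)**2*(-4) = -169*0*16*(-4) = -0*(-4) = -169*0 = 0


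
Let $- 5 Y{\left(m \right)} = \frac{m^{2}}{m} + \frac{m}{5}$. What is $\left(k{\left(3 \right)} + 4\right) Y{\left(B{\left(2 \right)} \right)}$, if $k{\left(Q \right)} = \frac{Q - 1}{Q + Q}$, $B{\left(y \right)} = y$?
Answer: $- \frac{52}{25} \approx -2.08$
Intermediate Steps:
$k{\left(Q \right)} = \frac{-1 + Q}{2 Q}$
$Y{\left(m \right)} = - \frac{6 m}{25}$ ($Y{\left(m \right)} = - \frac{\frac{m^{2}}{m} + \frac{m}{5}}{5} = - \frac{m + m \frac{1}{5}}{5} = - \frac{m + \frac{m}{5}}{5} = - \frac{\frac{6}{5} m}{5} = - \frac{6 m}{25}$)
$\left(k{\left(3 \right)} + 4\right) Y{\left(B{\left(2 \right)} \right)} = \left(\frac{-1 + 3}{2 \cdot 3} + 4\right) \left(\left(- \frac{6}{25}\right) 2\right) = \left(\frac{1}{2} \cdot \frac{1}{3} \cdot 2 + 4\right) \left(- \frac{12}{25}\right) = \left(\frac{1}{3} + 4\right) \left(- \frac{12}{25}\right) = \frac{13}{3} \left(- \frac{12}{25}\right) = - \frac{52}{25}$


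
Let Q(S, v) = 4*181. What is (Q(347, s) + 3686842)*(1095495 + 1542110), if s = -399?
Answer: 9726342519430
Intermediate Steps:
Q(S, v) = 724
(Q(347, s) + 3686842)*(1095495 + 1542110) = (724 + 3686842)*(1095495 + 1542110) = 3687566*2637605 = 9726342519430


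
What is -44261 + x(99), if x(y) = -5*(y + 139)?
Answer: -45451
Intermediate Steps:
x(y) = -695 - 5*y (x(y) = -5*(139 + y) = -695 - 5*y)
-44261 + x(99) = -44261 + (-695 - 5*99) = -44261 + (-695 - 495) = -44261 - 1190 = -45451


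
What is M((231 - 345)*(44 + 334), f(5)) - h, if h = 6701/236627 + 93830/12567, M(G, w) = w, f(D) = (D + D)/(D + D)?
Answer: -19313231368/2973691509 ≈ -6.4947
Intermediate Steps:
f(D) = 1 (f(D) = (2*D)/((2*D)) = (2*D)*(1/(2*D)) = 1)
h = 22286922877/2973691509 (h = 6701*(1/236627) + 93830*(1/12567) = 6701/236627 + 93830/12567 = 22286922877/2973691509 ≈ 7.4947)
M((231 - 345)*(44 + 334), f(5)) - h = 1 - 1*22286922877/2973691509 = 1 - 22286922877/2973691509 = -19313231368/2973691509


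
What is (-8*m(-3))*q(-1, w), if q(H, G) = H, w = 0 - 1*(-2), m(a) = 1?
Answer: 8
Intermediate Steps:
w = 2 (w = 0 + 2 = 2)
(-8*m(-3))*q(-1, w) = -8*1*(-1) = -8*(-1) = 8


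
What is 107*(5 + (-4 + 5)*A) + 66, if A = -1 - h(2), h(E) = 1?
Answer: 387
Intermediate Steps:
A = -2 (A = -1 - 1*1 = -1 - 1 = -2)
107*(5 + (-4 + 5)*A) + 66 = 107*(5 + (-4 + 5)*(-2)) + 66 = 107*(5 + 1*(-2)) + 66 = 107*(5 - 2) + 66 = 107*3 + 66 = 321 + 66 = 387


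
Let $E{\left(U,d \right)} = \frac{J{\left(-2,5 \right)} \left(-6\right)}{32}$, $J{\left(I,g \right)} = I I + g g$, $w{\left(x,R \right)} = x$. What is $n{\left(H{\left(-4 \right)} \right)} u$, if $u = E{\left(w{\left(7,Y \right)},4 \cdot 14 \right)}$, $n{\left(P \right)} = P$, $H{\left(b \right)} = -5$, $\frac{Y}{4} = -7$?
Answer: $\frac{435}{16} \approx 27.188$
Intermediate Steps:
$Y = -28$ ($Y = 4 \left(-7\right) = -28$)
$J{\left(I,g \right)} = I^{2} + g^{2}$
$E{\left(U,d \right)} = - \frac{87}{16}$ ($E{\left(U,d \right)} = \frac{\left(\left(-2\right)^{2} + 5^{2}\right) \left(-6\right)}{32} = \left(4 + 25\right) \left(-6\right) \frac{1}{32} = 29 \left(-6\right) \frac{1}{32} = \left(-174\right) \frac{1}{32} = - \frac{87}{16}$)
$u = - \frac{87}{16} \approx -5.4375$
$n{\left(H{\left(-4 \right)} \right)} u = \left(-5\right) \left(- \frac{87}{16}\right) = \frac{435}{16}$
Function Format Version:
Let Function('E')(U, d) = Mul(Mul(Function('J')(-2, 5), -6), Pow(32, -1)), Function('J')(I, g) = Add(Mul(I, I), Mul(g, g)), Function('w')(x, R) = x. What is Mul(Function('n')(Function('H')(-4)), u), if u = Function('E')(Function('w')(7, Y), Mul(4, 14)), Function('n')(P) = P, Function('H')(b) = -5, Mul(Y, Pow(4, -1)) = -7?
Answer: Rational(435, 16) ≈ 27.188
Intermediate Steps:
Y = -28 (Y = Mul(4, -7) = -28)
Function('J')(I, g) = Add(Pow(I, 2), Pow(g, 2))
Function('E')(U, d) = Rational(-87, 16) (Function('E')(U, d) = Mul(Mul(Add(Pow(-2, 2), Pow(5, 2)), -6), Pow(32, -1)) = Mul(Mul(Add(4, 25), -6), Rational(1, 32)) = Mul(Mul(29, -6), Rational(1, 32)) = Mul(-174, Rational(1, 32)) = Rational(-87, 16))
u = Rational(-87, 16) ≈ -5.4375
Mul(Function('n')(Function('H')(-4)), u) = Mul(-5, Rational(-87, 16)) = Rational(435, 16)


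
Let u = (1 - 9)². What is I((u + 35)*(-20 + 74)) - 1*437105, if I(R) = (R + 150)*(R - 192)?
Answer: 27889279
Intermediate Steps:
u = 64 (u = (-8)² = 64)
I(R) = (-192 + R)*(150 + R) (I(R) = (150 + R)*(-192 + R) = (-192 + R)*(150 + R))
I((u + 35)*(-20 + 74)) - 1*437105 = (-28800 + ((64 + 35)*(-20 + 74))² - 42*(64 + 35)*(-20 + 74)) - 1*437105 = (-28800 + (99*54)² - 4158*54) - 437105 = (-28800 + 5346² - 42*5346) - 437105 = (-28800 + 28579716 - 224532) - 437105 = 28326384 - 437105 = 27889279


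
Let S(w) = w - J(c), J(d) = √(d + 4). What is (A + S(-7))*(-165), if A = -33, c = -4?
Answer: 6600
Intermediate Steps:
J(d) = √(4 + d)
S(w) = w (S(w) = w - √(4 - 4) = w - √0 = w - 1*0 = w + 0 = w)
(A + S(-7))*(-165) = (-33 - 7)*(-165) = -40*(-165) = 6600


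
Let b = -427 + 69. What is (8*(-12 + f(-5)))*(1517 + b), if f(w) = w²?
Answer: 120536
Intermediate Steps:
b = -358
(8*(-12 + f(-5)))*(1517 + b) = (8*(-12 + (-5)²))*(1517 - 358) = (8*(-12 + 25))*1159 = (8*13)*1159 = 104*1159 = 120536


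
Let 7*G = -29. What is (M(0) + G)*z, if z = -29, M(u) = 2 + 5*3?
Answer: -2610/7 ≈ -372.86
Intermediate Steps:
M(u) = 17 (M(u) = 2 + 15 = 17)
G = -29/7 (G = (⅐)*(-29) = -29/7 ≈ -4.1429)
(M(0) + G)*z = (17 - 29/7)*(-29) = (90/7)*(-29) = -2610/7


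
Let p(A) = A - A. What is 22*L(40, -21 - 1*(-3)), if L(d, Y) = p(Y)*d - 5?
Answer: -110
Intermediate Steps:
p(A) = 0
L(d, Y) = -5 (L(d, Y) = 0*d - 5 = 0 - 5 = -5)
22*L(40, -21 - 1*(-3)) = 22*(-5) = -110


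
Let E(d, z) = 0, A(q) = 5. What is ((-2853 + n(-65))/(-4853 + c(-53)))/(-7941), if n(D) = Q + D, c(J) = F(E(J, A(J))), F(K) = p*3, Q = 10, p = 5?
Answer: -1454/19209279 ≈ -7.5693e-5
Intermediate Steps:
F(K) = 15 (F(K) = 5*3 = 15)
c(J) = 15
n(D) = 10 + D
((-2853 + n(-65))/(-4853 + c(-53)))/(-7941) = ((-2853 + (10 - 65))/(-4853 + 15))/(-7941) = ((-2853 - 55)/(-4838))*(-1/7941) = -2908*(-1/4838)*(-1/7941) = (1454/2419)*(-1/7941) = -1454/19209279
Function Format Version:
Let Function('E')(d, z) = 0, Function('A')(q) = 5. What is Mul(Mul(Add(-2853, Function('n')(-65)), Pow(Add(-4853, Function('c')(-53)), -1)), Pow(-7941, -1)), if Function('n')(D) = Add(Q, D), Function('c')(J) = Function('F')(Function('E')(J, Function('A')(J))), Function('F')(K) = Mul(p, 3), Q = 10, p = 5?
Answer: Rational(-1454, 19209279) ≈ -7.5693e-5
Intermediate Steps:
Function('F')(K) = 15 (Function('F')(K) = Mul(5, 3) = 15)
Function('c')(J) = 15
Function('n')(D) = Add(10, D)
Mul(Mul(Add(-2853, Function('n')(-65)), Pow(Add(-4853, Function('c')(-53)), -1)), Pow(-7941, -1)) = Mul(Mul(Add(-2853, Add(10, -65)), Pow(Add(-4853, 15), -1)), Pow(-7941, -1)) = Mul(Mul(Add(-2853, -55), Pow(-4838, -1)), Rational(-1, 7941)) = Mul(Mul(-2908, Rational(-1, 4838)), Rational(-1, 7941)) = Mul(Rational(1454, 2419), Rational(-1, 7941)) = Rational(-1454, 19209279)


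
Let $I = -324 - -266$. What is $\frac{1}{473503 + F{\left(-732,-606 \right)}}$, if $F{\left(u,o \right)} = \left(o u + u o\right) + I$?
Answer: $\frac{1}{1360629} \approx 7.3495 \cdot 10^{-7}$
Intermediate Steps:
$I = -58$ ($I = -324 + 266 = -58$)
$F{\left(u,o \right)} = -58 + 2 o u$ ($F{\left(u,o \right)} = \left(o u + u o\right) - 58 = \left(o u + o u\right) - 58 = 2 o u - 58 = -58 + 2 o u$)
$\frac{1}{473503 + F{\left(-732,-606 \right)}} = \frac{1}{473503 - \left(58 + 1212 \left(-732\right)\right)} = \frac{1}{473503 + \left(-58 + 887184\right)} = \frac{1}{473503 + 887126} = \frac{1}{1360629}$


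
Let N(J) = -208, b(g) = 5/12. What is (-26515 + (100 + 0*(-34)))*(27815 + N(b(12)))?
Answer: -729238905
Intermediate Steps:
b(g) = 5/12 (b(g) = 5*(1/12) = 5/12)
(-26515 + (100 + 0*(-34)))*(27815 + N(b(12))) = (-26515 + (100 + 0*(-34)))*(27815 - 208) = (-26515 + (100 + 0))*27607 = (-26515 + 100)*27607 = -26415*27607 = -729238905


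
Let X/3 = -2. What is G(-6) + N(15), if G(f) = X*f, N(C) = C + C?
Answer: 66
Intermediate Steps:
N(C) = 2*C
X = -6 (X = 3*(-2) = -6)
G(f) = -6*f
G(-6) + N(15) = -6*(-6) + 2*15 = 36 + 30 = 66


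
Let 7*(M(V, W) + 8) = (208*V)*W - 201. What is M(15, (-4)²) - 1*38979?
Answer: -223190/7 ≈ -31884.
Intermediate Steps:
M(V, W) = -257/7 + 208*V*W/7 (M(V, W) = -8 + ((208*V)*W - 201)/7 = -8 + (208*V*W - 201)/7 = -8 + (-201 + 208*V*W)/7 = -8 + (-201/7 + 208*V*W/7) = -257/7 + 208*V*W/7)
M(15, (-4)²) - 1*38979 = (-257/7 + (208/7)*15*(-4)²) - 1*38979 = (-257/7 + (208/7)*15*16) - 38979 = (-257/7 + 49920/7) - 38979 = 49663/7 - 38979 = -223190/7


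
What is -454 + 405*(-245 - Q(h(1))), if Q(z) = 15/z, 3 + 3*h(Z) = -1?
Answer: -380491/4 ≈ -95123.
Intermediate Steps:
h(Z) = -4/3 (h(Z) = -1 + (1/3)*(-1) = -1 - 1/3 = -4/3)
-454 + 405*(-245 - Q(h(1))) = -454 + 405*(-245 - 15/(-4/3)) = -454 + 405*(-245 - 15*(-3)/4) = -454 + 405*(-245 - 1*(-45/4)) = -454 + 405*(-245 + 45/4) = -454 + 405*(-935/4) = -454 - 378675/4 = -380491/4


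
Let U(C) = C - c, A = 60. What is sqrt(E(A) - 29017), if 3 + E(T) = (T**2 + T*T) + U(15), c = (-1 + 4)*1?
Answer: 4*I*sqrt(1363) ≈ 147.68*I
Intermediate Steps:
c = 3 (c = 3*1 = 3)
U(C) = -3 + C (U(C) = C - 1*3 = C - 3 = -3 + C)
E(T) = 9 + 2*T**2 (E(T) = -3 + ((T**2 + T*T) + (-3 + 15)) = -3 + ((T**2 + T**2) + 12) = -3 + (2*T**2 + 12) = -3 + (12 + 2*T**2) = 9 + 2*T**2)
sqrt(E(A) - 29017) = sqrt((9 + 2*60**2) - 29017) = sqrt((9 + 2*3600) - 29017) = sqrt((9 + 7200) - 29017) = sqrt(7209 - 29017) = sqrt(-21808) = 4*I*sqrt(1363)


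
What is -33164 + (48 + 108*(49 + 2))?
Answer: -27608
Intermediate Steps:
-33164 + (48 + 108*(49 + 2)) = -33164 + (48 + 108*51) = -33164 + (48 + 5508) = -33164 + 5556 = -27608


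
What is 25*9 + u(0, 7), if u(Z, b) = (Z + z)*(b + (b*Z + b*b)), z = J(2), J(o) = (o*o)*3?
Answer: 897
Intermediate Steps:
J(o) = 3*o² (J(o) = o²*3 = 3*o²)
z = 12 (z = 3*2² = 3*4 = 12)
u(Z, b) = (12 + Z)*(b + b² + Z*b) (u(Z, b) = (Z + 12)*(b + (b*Z + b*b)) = (12 + Z)*(b + (Z*b + b²)) = (12 + Z)*(b + (b² + Z*b)) = (12 + Z)*(b + b² + Z*b))
25*9 + u(0, 7) = 25*9 + 7*(12 + 0² + 12*7 + 13*0 + 0*7) = 225 + 7*(12 + 0 + 84 + 0 + 0) = 225 + 7*96 = 225 + 672 = 897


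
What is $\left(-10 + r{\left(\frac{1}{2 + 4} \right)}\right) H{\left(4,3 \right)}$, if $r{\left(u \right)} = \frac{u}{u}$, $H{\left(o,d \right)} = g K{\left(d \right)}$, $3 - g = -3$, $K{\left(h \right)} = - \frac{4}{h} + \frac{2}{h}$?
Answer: $36$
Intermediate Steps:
$K{\left(h \right)} = - \frac{2}{h}$
$g = 6$ ($g = 3 - -3 = 3 + 3 = 6$)
$H{\left(o,d \right)} = - \frac{12}{d}$ ($H{\left(o,d \right)} = 6 \left(- \frac{2}{d}\right) = - \frac{12}{d}$)
$r{\left(u \right)} = 1$
$\left(-10 + r{\left(\frac{1}{2 + 4} \right)}\right) H{\left(4,3 \right)} = \left(-10 + 1\right) \left(- \frac{12}{3}\right) = - 9 \left(\left(-12\right) \frac{1}{3}\right) = \left(-9\right) \left(-4\right) = 36$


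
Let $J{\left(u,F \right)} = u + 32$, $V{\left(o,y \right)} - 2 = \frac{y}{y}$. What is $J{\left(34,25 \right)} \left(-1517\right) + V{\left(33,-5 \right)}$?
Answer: $-100119$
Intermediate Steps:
$V{\left(o,y \right)} = 3$ ($V{\left(o,y \right)} = 2 + \frac{y}{y} = 2 + 1 = 3$)
$J{\left(u,F \right)} = 32 + u$
$J{\left(34,25 \right)} \left(-1517\right) + V{\left(33,-5 \right)} = \left(32 + 34\right) \left(-1517\right) + 3 = 66 \left(-1517\right) + 3 = -100122 + 3 = -100119$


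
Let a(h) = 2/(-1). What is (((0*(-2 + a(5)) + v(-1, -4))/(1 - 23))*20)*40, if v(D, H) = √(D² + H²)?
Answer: -400*√17/11 ≈ -149.93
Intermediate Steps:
a(h) = -2 (a(h) = 2*(-1) = -2)
(((0*(-2 + a(5)) + v(-1, -4))/(1 - 23))*20)*40 = (((0*(-2 - 2) + √((-1)² + (-4)²))/(1 - 23))*20)*40 = (((0*(-4) + √(1 + 16))/(-22))*20)*40 = (((0 + √17)*(-1/22))*20)*40 = ((√17*(-1/22))*20)*40 = (-√17/22*20)*40 = -10*√17/11*40 = -400*√17/11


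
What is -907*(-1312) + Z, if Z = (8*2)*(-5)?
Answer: 1189904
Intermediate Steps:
Z = -80 (Z = 16*(-5) = -80)
-907*(-1312) + Z = -907*(-1312) - 80 = 1189984 - 80 = 1189904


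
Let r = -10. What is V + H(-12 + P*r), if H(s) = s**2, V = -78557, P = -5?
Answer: -77113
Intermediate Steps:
V + H(-12 + P*r) = -78557 + (-12 - 5*(-10))**2 = -78557 + (-12 + 50)**2 = -78557 + 38**2 = -78557 + 1444 = -77113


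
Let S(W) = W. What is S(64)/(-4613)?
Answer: -64/4613 ≈ -0.013874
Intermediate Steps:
S(64)/(-4613) = 64/(-4613) = 64*(-1/4613) = -64/4613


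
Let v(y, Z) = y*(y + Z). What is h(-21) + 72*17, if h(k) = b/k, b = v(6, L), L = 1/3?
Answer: 25666/21 ≈ 1222.2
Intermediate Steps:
L = ⅓ ≈ 0.33333
v(y, Z) = y*(Z + y)
b = 38 (b = 6*(⅓ + 6) = 6*(19/3) = 38)
h(k) = 38/k
h(-21) + 72*17 = 38/(-21) + 72*17 = 38*(-1/21) + 1224 = -38/21 + 1224 = 25666/21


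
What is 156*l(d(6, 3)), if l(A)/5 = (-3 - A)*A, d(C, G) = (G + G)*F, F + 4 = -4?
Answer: -1684800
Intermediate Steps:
F = -8 (F = -4 - 4 = -8)
d(C, G) = -16*G (d(C, G) = (G + G)*(-8) = (2*G)*(-8) = -16*G)
l(A) = 5*A*(-3 - A) (l(A) = 5*((-3 - A)*A) = 5*(A*(-3 - A)) = 5*A*(-3 - A))
156*l(d(6, 3)) = 156*(-5*(-16*3)*(3 - 16*3)) = 156*(-5*(-48)*(3 - 48)) = 156*(-5*(-48)*(-45)) = 156*(-10800) = -1684800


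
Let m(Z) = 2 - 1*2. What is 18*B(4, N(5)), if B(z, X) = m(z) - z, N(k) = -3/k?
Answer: -72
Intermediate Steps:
m(Z) = 0 (m(Z) = 2 - 2 = 0)
B(z, X) = -z (B(z, X) = 0 - z = -z)
18*B(4, N(5)) = 18*(-1*4) = 18*(-4) = -72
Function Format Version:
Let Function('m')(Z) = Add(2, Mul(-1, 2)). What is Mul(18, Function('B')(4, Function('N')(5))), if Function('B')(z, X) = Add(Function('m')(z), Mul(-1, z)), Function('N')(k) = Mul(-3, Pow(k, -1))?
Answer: -72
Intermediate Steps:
Function('m')(Z) = 0 (Function('m')(Z) = Add(2, -2) = 0)
Function('B')(z, X) = Mul(-1, z) (Function('B')(z, X) = Add(0, Mul(-1, z)) = Mul(-1, z))
Mul(18, Function('B')(4, Function('N')(5))) = Mul(18, Mul(-1, 4)) = Mul(18, -4) = -72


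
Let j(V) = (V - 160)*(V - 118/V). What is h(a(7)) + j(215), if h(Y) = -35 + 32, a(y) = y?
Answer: 507048/43 ≈ 11792.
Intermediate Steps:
j(V) = (-160 + V)*(V - 118/V)
h(Y) = -3
h(a(7)) + j(215) = -3 + (-118 + 215**2 - 160*215 + 18880/215) = -3 + (-118 + 46225 - 34400 + 18880*(1/215)) = -3 + (-118 + 46225 - 34400 + 3776/43) = -3 + 507177/43 = 507048/43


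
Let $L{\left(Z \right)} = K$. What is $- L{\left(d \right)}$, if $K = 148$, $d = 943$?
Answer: $-148$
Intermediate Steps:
$L{\left(Z \right)} = 148$
$- L{\left(d \right)} = \left(-1\right) 148 = -148$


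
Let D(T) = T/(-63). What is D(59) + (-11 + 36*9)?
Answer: 19660/63 ≈ 312.06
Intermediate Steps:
D(T) = -T/63 (D(T) = T*(-1/63) = -T/63)
D(59) + (-11 + 36*9) = -1/63*59 + (-11 + 36*9) = -59/63 + (-11 + 324) = -59/63 + 313 = 19660/63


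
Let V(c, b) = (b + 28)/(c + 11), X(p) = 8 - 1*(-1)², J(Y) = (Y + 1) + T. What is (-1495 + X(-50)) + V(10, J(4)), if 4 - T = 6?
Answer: -31217/21 ≈ -1486.5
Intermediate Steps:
T = -2 (T = 4 - 1*6 = 4 - 6 = -2)
J(Y) = -1 + Y (J(Y) = (Y + 1) - 2 = (1 + Y) - 2 = -1 + Y)
X(p) = 7 (X(p) = 8 - 1*1 = 8 - 1 = 7)
V(c, b) = (28 + b)/(11 + c)
(-1495 + X(-50)) + V(10, J(4)) = (-1495 + 7) + (28 + (-1 + 4))/(11 + 10) = -1488 + (28 + 3)/21 = -1488 + (1/21)*31 = -1488 + 31/21 = -31217/21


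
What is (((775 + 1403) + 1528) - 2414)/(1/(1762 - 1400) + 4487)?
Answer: 467704/1624295 ≈ 0.28794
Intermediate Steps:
(((775 + 1403) + 1528) - 2414)/(1/(1762 - 1400) + 4487) = ((2178 + 1528) - 2414)/(1/362 + 4487) = (3706 - 2414)/(1/362 + 4487) = 1292/(1624295/362) = 1292*(362/1624295) = 467704/1624295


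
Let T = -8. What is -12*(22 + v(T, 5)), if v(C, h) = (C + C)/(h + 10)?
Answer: -1256/5 ≈ -251.20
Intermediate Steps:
v(C, h) = 2*C/(10 + h) (v(C, h) = (2*C)/(10 + h) = 2*C/(10 + h))
-12*(22 + v(T, 5)) = -12*(22 + 2*(-8)/(10 + 5)) = -12*(22 + 2*(-8)/15) = -12*(22 + 2*(-8)*(1/15)) = -12*(22 - 16/15) = -12*314/15 = -1256/5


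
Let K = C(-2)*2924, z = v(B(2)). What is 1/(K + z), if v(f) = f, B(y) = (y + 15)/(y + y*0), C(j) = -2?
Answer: -2/11679 ≈ -0.00017125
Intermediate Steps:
B(y) = (15 + y)/y (B(y) = (15 + y)/(y + 0) = (15 + y)/y)
z = 17/2 (z = (15 + 2)/2 = (1/2)*17 = 17/2 ≈ 8.5000)
K = -5848 (K = -2*2924 = -5848)
1/(K + z) = 1/(-5848 + 17/2) = 1/(-11679/2) = -2/11679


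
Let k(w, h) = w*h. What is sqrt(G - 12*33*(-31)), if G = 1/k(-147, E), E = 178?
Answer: sqrt(171528177210)/3738 ≈ 110.80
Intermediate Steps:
k(w, h) = h*w
G = -1/26166 (G = 1/(178*(-147)) = 1/(-26166) = -1/26166 ≈ -3.8218e-5)
sqrt(G - 12*33*(-31)) = sqrt(-1/26166 - 12*33*(-31)) = sqrt(-1/26166 - 396*(-31)) = sqrt(-1/26166 + 12276) = sqrt(321213815/26166) = sqrt(171528177210)/3738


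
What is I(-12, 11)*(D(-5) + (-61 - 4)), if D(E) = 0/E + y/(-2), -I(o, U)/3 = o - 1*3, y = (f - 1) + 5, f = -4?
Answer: -2925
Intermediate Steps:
y = 0 (y = (-4 - 1) + 5 = -5 + 5 = 0)
I(o, U) = 9 - 3*o (I(o, U) = -3*(o - 1*3) = -3*(o - 3) = -3*(-3 + o) = 9 - 3*o)
D(E) = 0 (D(E) = 0/E + 0/(-2) = 0 + 0*(-½) = 0 + 0 = 0)
I(-12, 11)*(D(-5) + (-61 - 4)) = (9 - 3*(-12))*(0 + (-61 - 4)) = (9 + 36)*(0 - 65) = 45*(-65) = -2925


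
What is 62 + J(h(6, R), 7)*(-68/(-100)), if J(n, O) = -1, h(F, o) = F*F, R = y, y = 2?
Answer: 1533/25 ≈ 61.320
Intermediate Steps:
R = 2
h(F, o) = F**2
62 + J(h(6, R), 7)*(-68/(-100)) = 62 - (-68)/(-100) = 62 - (-68)*(-1)/100 = 62 - 1*17/25 = 62 - 17/25 = 1533/25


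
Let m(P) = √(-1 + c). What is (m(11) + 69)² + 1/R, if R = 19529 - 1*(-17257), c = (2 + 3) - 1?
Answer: 175248505/36786 + 138*√3 ≈ 5003.0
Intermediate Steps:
c = 4 (c = 5 - 1 = 4)
m(P) = √3 (m(P) = √(-1 + 4) = √3)
R = 36786 (R = 19529 + 17257 = 36786)
(m(11) + 69)² + 1/R = (√3 + 69)² + 1/36786 = (69 + √3)² + 1/36786 = 1/36786 + (69 + √3)²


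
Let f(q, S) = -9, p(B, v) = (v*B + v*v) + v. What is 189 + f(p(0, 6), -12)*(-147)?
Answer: 1512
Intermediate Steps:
p(B, v) = v + v**2 + B*v (p(B, v) = (B*v + v**2) + v = (v**2 + B*v) + v = v + v**2 + B*v)
189 + f(p(0, 6), -12)*(-147) = 189 - 9*(-147) = 189 + 1323 = 1512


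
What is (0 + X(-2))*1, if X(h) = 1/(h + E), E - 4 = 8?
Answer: 1/10 ≈ 0.10000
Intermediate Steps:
E = 12 (E = 4 + 8 = 12)
X(h) = 1/(12 + h) (X(h) = 1/(h + 12) = 1/(12 + h))
(0 + X(-2))*1 = (0 + 1/(12 - 2))*1 = (0 + 1/10)*1 = (1/10)*1 = 1/10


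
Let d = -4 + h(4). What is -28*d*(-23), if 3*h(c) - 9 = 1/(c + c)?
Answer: -3703/6 ≈ -617.17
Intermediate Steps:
h(c) = 3 + 1/(6*c) (h(c) = 3 + 1/(3*(c + c)) = 3 + 1/(3*((2*c))) = 3 + (1/(2*c))/3 = 3 + 1/(6*c))
d = -23/24 (d = -4 + (3 + (⅙)/4) = -4 + (3 + (⅙)*(¼)) = -4 + (3 + 1/24) = -4 + 73/24 = -23/24 ≈ -0.95833)
-28*d*(-23) = -28*(-23/24)*(-23) = (161/6)*(-23) = -3703/6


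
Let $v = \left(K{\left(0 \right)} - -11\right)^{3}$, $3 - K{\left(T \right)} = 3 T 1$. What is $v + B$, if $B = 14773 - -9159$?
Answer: $26676$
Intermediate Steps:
$K{\left(T \right)} = 3 - 3 T$ ($K{\left(T \right)} = 3 - 3 T 1 = 3 - 3 T$)
$B = 23932$ ($B = 14773 + 9159 = 23932$)
$v = 2744$ ($v = \left(\left(3 - 0\right) - -11\right)^{3} = \left(\left(3 + 0\right) + 11\right)^{3} = \left(3 + 11\right)^{3} = 14^{3} = 2744$)
$v + B = 2744 + 23932 = 26676$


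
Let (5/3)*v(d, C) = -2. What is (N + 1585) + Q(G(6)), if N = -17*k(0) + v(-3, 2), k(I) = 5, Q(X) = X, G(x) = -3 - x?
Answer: 7449/5 ≈ 1489.8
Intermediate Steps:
v(d, C) = -6/5 (v(d, C) = (3/5)*(-2) = -6/5)
N = -431/5 (N = -17*5 - 6/5 = -85 - 6/5 = -431/5 ≈ -86.200)
(N + 1585) + Q(G(6)) = (-431/5 + 1585) + (-3 - 1*6) = 7494/5 + (-3 - 6) = 7494/5 - 9 = 7449/5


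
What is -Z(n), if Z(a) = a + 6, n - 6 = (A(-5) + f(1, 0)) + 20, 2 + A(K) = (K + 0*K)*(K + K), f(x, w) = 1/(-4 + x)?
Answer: -239/3 ≈ -79.667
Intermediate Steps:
A(K) = -2 + 2*K² (A(K) = -2 + (K + 0*K)*(K + K) = -2 + (K + 0)*(2*K) = -2 + K*(2*K) = -2 + 2*K²)
n = 221/3 (n = 6 + (((-2 + 2*(-5)²) + 1/(-4 + 1)) + 20) = 6 + (((-2 + 2*25) + 1/(-3)) + 20) = 6 + (((-2 + 50) - ⅓) + 20) = 6 + ((48 - ⅓) + 20) = 6 + (143/3 + 20) = 6 + 203/3 = 221/3 ≈ 73.667)
Z(a) = 6 + a
-Z(n) = -(6 + 221/3) = -1*239/3 = -239/3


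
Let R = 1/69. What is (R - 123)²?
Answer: 72012196/4761 ≈ 15125.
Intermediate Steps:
R = 1/69 ≈ 0.014493
(R - 123)² = (1/69 - 123)² = (-8486/69)² = 72012196/4761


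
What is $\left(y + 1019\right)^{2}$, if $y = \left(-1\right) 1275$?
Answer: $65536$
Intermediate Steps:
$y = -1275$
$\left(y + 1019\right)^{2} = \left(-1275 + 1019\right)^{2} = \left(-256\right)^{2} = 65536$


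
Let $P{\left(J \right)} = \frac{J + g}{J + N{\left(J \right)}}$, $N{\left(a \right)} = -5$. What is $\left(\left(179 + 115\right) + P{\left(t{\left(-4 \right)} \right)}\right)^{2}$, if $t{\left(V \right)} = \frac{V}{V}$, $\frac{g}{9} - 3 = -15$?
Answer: $\frac{1646089}{16} \approx 1.0288 \cdot 10^{5}$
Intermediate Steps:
$g = -108$ ($g = 27 + 9 \left(-15\right) = 27 - 135 = -108$)
$t{\left(V \right)} = 1$
$P{\left(J \right)} = \frac{-108 + J}{-5 + J}$ ($P{\left(J \right)} = \frac{J - 108}{J - 5} = \frac{-108 + J}{-5 + J}$)
$\left(\left(179 + 115\right) + P{\left(t{\left(-4 \right)} \right)}\right)^{2} = \left(\left(179 + 115\right) + \frac{-108 + 1}{-5 + 1}\right)^{2} = \left(294 + \frac{1}{-4} \left(-107\right)\right)^{2} = \left(294 - - \frac{107}{4}\right)^{2} = \left(294 + \frac{107}{4}\right)^{2} = \left(\frac{1283}{4}\right)^{2} = \frac{1646089}{16}$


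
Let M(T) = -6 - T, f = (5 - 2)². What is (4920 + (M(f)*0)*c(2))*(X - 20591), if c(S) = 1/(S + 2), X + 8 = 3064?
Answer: -86272200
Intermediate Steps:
X = 3056 (X = -8 + 3064 = 3056)
f = 9 (f = 3² = 9)
c(S) = 1/(2 + S)
(4920 + (M(f)*0)*c(2))*(X - 20591) = (4920 + ((-6 - 1*9)*0)/(2 + 2))*(3056 - 20591) = (4920 + ((-6 - 9)*0)/4)*(-17535) = (4920 - 15*0*(¼))*(-17535) = (4920 + 0*(¼))*(-17535) = (4920 + 0)*(-17535) = 4920*(-17535) = -86272200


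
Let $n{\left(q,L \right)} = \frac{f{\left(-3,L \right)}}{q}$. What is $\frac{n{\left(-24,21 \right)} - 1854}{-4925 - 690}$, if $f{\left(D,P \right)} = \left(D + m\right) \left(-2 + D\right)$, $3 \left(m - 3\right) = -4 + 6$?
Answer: $\frac{66739}{202140} \approx 0.33016$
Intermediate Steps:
$m = \frac{11}{3}$ ($m = 3 + \frac{-4 + 6}{3} = 3 + \frac{1}{3} \cdot 2 = 3 + \frac{2}{3} = \frac{11}{3} \approx 3.6667$)
$f{\left(D,P \right)} = \left(-2 + D\right) \left(\frac{11}{3} + D\right)$ ($f{\left(D,P \right)} = \left(D + \frac{11}{3}\right) \left(-2 + D\right) = \left(\frac{11}{3} + D\right) \left(-2 + D\right) = \left(-2 + D\right) \left(\frac{11}{3} + D\right)$)
$n{\left(q,L \right)} = - \frac{10}{3 q}$ ($n{\left(q,L \right)} = \frac{- \frac{22}{3} + \left(-3\right)^{2} + \frac{5}{3} \left(-3\right)}{q} = \frac{- \frac{22}{3} + 9 - 5}{q} = - \frac{10}{3 q}$)
$\frac{n{\left(-24,21 \right)} - 1854}{-4925 - 690} = \frac{- \frac{10}{3 \left(-24\right)} - 1854}{-4925 - 690} = \frac{\left(- \frac{10}{3}\right) \left(- \frac{1}{24}\right) - 1854}{-5615} = \left(\frac{5}{36} - 1854\right) \left(- \frac{1}{5615}\right) = \left(- \frac{66739}{36}\right) \left(- \frac{1}{5615}\right) = \frac{66739}{202140}$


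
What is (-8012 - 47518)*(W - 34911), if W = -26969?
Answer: 3436196400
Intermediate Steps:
(-8012 - 47518)*(W - 34911) = (-8012 - 47518)*(-26969 - 34911) = -55530*(-61880) = 3436196400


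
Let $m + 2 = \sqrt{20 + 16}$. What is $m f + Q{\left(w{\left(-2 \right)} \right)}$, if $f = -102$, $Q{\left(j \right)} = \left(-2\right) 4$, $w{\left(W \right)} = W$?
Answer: $-416$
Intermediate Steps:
$Q{\left(j \right)} = -8$
$m = 4$ ($m = -2 + \sqrt{20 + 16} = -2 + \sqrt{36} = -2 + 6 = 4$)
$m f + Q{\left(w{\left(-2 \right)} \right)} = 4 \left(-102\right) - 8 = -408 - 8 = -416$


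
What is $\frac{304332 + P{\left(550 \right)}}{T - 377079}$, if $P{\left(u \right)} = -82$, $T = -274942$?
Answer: $- \frac{304250}{652021} \approx -0.46663$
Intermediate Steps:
$\frac{304332 + P{\left(550 \right)}}{T - 377079} = \frac{304332 - 82}{-274942 - 377079} = \frac{304250}{-652021} = 304250 \left(- \frac{1}{652021}\right) = - \frac{304250}{652021}$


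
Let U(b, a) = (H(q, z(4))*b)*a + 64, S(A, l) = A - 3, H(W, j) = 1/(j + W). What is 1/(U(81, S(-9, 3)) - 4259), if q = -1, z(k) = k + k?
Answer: -7/30337 ≈ -0.00023074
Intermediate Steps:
z(k) = 2*k
H(W, j) = 1/(W + j)
S(A, l) = -3 + A
U(b, a) = 64 + a*b/7 (U(b, a) = (b/(-1 + 2*4))*a + 64 = (b/(-1 + 8))*a + 64 = (b/7)*a + 64 = a*b/7 + 64 = 64 + a*b/7)
1/(U(81, S(-9, 3)) - 4259) = 1/((64 + (⅐)*(-3 - 9)*81) - 4259) = 1/((64 + (⅐)*(-12)*81) - 4259) = 1/((64 - 972/7) - 4259) = 1/(-524/7 - 4259) = 1/(-30337/7) = -7/30337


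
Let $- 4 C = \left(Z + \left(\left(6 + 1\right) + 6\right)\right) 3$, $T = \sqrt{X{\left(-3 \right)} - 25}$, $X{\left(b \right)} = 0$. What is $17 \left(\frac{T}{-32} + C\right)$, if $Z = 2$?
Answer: $- \frac{765}{4} - \frac{85 i}{32} \approx -191.25 - 2.6563 i$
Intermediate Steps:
$T = 5 i$ ($T = \sqrt{0 - 25} = \sqrt{-25} = 5 i \approx 5.0 i$)
$C = - \frac{45}{4}$ ($C = - \frac{\left(2 + \left(\left(6 + 1\right) + 6\right)\right) 3}{4} = - \frac{\left(2 + \left(7 + 6\right)\right) 3}{4} = - \frac{\left(2 + 13\right) 3}{4} = - \frac{15 \cdot 3}{4} = \left(- \frac{1}{4}\right) 45 = - \frac{45}{4} \approx -11.25$)
$17 \left(\frac{T}{-32} + C\right) = 17 \left(\frac{5 i}{-32} - \frac{45}{4}\right) = 17 \left(5 i \left(- \frac{1}{32}\right) - \frac{45}{4}\right) = 17 \left(- \frac{5 i}{32} - \frac{45}{4}\right) = 17 \left(- \frac{45}{4} - \frac{5 i}{32}\right) = - \frac{765}{4} - \frac{85 i}{32}$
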